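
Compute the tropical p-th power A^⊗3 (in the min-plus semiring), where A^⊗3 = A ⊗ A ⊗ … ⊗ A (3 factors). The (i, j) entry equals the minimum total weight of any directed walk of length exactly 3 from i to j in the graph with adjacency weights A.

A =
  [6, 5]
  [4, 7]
A^⊗3 =
  [15, 14]
  [13, 15]

Each entry (A^⊗3)_ij equals the minimum over all length-3 walks i = v_0 → v_1 → … → v_3 = j of Σ_t A[v_t][v_{t+1}]. For example, for (i, j) = (0, 1) we minimise over 4 possible intermediate vertex sequences; the minimum is 14, attained along the walk 0 → 1 → 0 → 1.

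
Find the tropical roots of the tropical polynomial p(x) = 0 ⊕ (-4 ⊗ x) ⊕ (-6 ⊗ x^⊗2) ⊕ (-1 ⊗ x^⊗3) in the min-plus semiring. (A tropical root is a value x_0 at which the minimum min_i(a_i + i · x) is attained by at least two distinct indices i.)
Roots: {-5, 2, 4}

Each tropical root is a break point of the lower envelope of the lines y = a_i + i · x (there are 4 lines, with slopes 0, 1, ..., 3). Only the lines that attain the minimum somewhere contribute to roots; other lines are dominated. Here the surviving (envelope) indices are i = 3, i = 2, i = 1, i = 0.
Intersections between consecutive envelope lines give the roots: for adjacent envelope indices i < j the intersection is x = (a_i − a_j) / (j − i). Reading off the sorted break points: {-5, 2, 4}.
Verification: at each break x_0, at least two indices attain the minimum of min_i(a_i + i · x_0).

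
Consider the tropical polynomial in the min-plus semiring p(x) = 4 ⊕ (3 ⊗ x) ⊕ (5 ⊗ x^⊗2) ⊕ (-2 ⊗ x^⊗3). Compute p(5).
p(5) = 4

A tropical monomial a ⊗ x^⊗i evaluates to a + i · x. Evaluating each term at x = 5:
  Term 0 contributes 4 + 0 · 5 = 4
  Term 1 contributes 3 + 1 · 5 = 8
  Term 2 contributes 5 + 2 · 5 = 15
  Term 3 contributes -2 + 3 · 5 = 13
p(5) = ⊕ of these = min[4, 8, 15, 13] = 4.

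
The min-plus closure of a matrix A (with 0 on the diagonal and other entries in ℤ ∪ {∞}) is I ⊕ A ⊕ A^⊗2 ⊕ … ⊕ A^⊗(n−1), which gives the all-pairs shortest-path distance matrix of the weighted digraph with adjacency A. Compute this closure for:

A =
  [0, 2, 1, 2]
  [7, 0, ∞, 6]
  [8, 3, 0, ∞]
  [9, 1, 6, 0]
Closure =
  [0, 2, 1, 2]
  [7, 0, 8, 6]
  [8, 3, 0, 9]
  [8, 1, 6, 0]

This is the Floyd-Warshall all-pairs shortest-path computation. For each intermediate vertex k = 0, 1, …, 3, update dist[i][j] ← min(dist[i][j], dist[i][k] + dist[k][j]). The final matrix gives, for each (i, j), the minimum total weight of any directed path from i to j (possibly empty when i = j).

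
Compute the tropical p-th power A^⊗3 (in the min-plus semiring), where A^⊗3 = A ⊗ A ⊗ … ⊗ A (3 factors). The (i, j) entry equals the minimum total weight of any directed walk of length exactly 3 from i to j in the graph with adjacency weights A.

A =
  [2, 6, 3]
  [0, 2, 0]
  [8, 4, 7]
A^⊗3 =
  [6, 9, 7]
  [4, 6, 4]
  [6, 8, 6]

Each entry (A^⊗3)_ij equals the minimum over all length-3 walks i = v_0 → v_1 → … → v_3 = j of Σ_t A[v_t][v_{t+1}]. For example, for (i, j) = (0, 2) we minimise over 9 possible intermediate vertex sequences; the minimum is 7, attained along the walk 0 → 0 → 0 → 2.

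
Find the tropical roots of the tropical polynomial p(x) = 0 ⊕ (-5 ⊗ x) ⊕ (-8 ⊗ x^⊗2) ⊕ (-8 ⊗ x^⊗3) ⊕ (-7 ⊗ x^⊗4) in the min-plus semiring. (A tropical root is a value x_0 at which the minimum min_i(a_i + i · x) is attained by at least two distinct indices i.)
Roots: {-1, 0, 3, 5}

Each tropical root is a break point of the lower envelope of the lines y = a_i + i · x (there are 5 lines, with slopes 0, 1, ..., 4). Only the lines that attain the minimum somewhere contribute to roots; other lines are dominated. Here the surviving (envelope) indices are i = 4, i = 3, i = 2, i = 1, i = 0.
Intersections between consecutive envelope lines give the roots: for adjacent envelope indices i < j the intersection is x = (a_i − a_j) / (j − i). Reading off the sorted break points: {-1, 0, 3, 5}.
Verification: at each break x_0, at least two indices attain the minimum of min_i(a_i + i · x_0).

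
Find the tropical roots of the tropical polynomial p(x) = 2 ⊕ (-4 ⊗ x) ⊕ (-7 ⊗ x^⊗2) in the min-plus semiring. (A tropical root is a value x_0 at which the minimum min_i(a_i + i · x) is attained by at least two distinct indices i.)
Roots: {3, 6}

Each tropical root is a break point of the lower envelope of the lines y = a_i + i · x (there are 3 lines, with slopes 0, 1, ..., 2). Only the lines that attain the minimum somewhere contribute to roots; other lines are dominated. Here the surviving (envelope) indices are i = 2, i = 1, i = 0.
Intersections between consecutive envelope lines give the roots: for adjacent envelope indices i < j the intersection is x = (a_i − a_j) / (j − i). Reading off the sorted break points: {3, 6}.
Verification: at each break x_0, at least two indices attain the minimum of min_i(a_i + i · x_0).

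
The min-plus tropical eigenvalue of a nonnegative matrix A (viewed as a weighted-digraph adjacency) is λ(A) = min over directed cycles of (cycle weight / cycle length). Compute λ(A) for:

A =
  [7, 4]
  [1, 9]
λ(A) = 5/2

Enumerate directed cycles and compute their means (weight / length). Sample:
  cycle 0 → 0: weight = 7, length = 1, mean = 7/1 ≈ 7.000
  cycle 1 → 1: weight = 9, length = 1, mean = 9/1 ≈ 9.000
  cycle 0 → 1 → 0: weight = 5, length = 2, mean = 5/2 ≈ 2.500
  cycle 1 → 0 → 1: weight = 5, length = 2, mean = 5/2 ≈ 2.500
Minimum mean = 2.500, attained e.g. along the cycle 0 → 1 → 0 with weight 5 and length 2. So λ(A) = 5/2 = 5/2.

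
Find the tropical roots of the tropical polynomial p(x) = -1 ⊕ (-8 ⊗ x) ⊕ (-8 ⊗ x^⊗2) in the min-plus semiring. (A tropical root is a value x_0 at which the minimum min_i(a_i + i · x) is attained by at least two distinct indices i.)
Roots: {0, 7}

Each tropical root is a break point of the lower envelope of the lines y = a_i + i · x (there are 3 lines, with slopes 0, 1, ..., 2). Only the lines that attain the minimum somewhere contribute to roots; other lines are dominated. Here the surviving (envelope) indices are i = 2, i = 1, i = 0.
Intersections between consecutive envelope lines give the roots: for adjacent envelope indices i < j the intersection is x = (a_i − a_j) / (j − i). Reading off the sorted break points: {0, 7}.
Verification: at each break x_0, at least two indices attain the minimum of min_i(a_i + i · x_0).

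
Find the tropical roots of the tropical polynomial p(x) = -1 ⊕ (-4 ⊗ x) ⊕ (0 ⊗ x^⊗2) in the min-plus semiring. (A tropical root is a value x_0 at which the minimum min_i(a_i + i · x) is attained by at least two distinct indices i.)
Roots: {-4, 3}

Each tropical root is a break point of the lower envelope of the lines y = a_i + i · x (there are 3 lines, with slopes 0, 1, ..., 2). Only the lines that attain the minimum somewhere contribute to roots; other lines are dominated. Here the surviving (envelope) indices are i = 2, i = 1, i = 0.
Intersections between consecutive envelope lines give the roots: for adjacent envelope indices i < j the intersection is x = (a_i − a_j) / (j − i). Reading off the sorted break points: {-4, 3}.
Verification: at each break x_0, at least two indices attain the minimum of min_i(a_i + i · x_0).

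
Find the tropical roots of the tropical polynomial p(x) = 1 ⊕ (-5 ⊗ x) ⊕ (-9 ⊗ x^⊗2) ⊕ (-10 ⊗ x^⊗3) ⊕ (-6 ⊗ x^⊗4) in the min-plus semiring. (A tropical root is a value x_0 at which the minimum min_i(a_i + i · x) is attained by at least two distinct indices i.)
Roots: {-4, 1, 4, 6}

Each tropical root is a break point of the lower envelope of the lines y = a_i + i · x (there are 5 lines, with slopes 0, 1, ..., 4). Only the lines that attain the minimum somewhere contribute to roots; other lines are dominated. Here the surviving (envelope) indices are i = 4, i = 3, i = 2, i = 1, i = 0.
Intersections between consecutive envelope lines give the roots: for adjacent envelope indices i < j the intersection is x = (a_i − a_j) / (j − i). Reading off the sorted break points: {-4, 1, 4, 6}.
Verification: at each break x_0, at least two indices attain the minimum of min_i(a_i + i · x_0).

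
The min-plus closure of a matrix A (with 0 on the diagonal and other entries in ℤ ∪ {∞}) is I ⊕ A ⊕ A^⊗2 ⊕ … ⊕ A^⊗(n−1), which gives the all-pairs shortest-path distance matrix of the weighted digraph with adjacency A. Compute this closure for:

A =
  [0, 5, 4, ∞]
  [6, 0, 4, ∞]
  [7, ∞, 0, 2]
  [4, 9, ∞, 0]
Closure =
  [0, 5, 4, 6]
  [6, 0, 4, 6]
  [6, 11, 0, 2]
  [4, 9, 8, 0]

This is the Floyd-Warshall all-pairs shortest-path computation. For each intermediate vertex k = 0, 1, …, 3, update dist[i][j] ← min(dist[i][j], dist[i][k] + dist[k][j]). The final matrix gives, for each (i, j), the minimum total weight of any directed path from i to j (possibly empty when i = j).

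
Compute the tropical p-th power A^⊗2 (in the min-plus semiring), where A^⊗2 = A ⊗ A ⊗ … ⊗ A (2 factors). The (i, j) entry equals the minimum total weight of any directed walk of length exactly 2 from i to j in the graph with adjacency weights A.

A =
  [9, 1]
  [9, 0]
A^⊗2 =
  [10, 1]
  [9, 0]

Each entry (A^⊗2)_ij equals the minimum over all length-2 walks i = v_0 → v_1 → … → v_2 = j of Σ_t A[v_t][v_{t+1}]. For example, for (i, j) = (0, 1) we minimise over 2 possible intermediate vertex sequences; the minimum is 1, attained along the walk 0 → 1 → 1.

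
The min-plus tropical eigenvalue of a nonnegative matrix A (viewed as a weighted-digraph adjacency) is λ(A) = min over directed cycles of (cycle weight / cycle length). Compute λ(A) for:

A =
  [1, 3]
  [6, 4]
λ(A) = 1

Enumerate directed cycles and compute their means (weight / length). Sample:
  cycle 0 → 0: weight = 1, length = 1, mean = 1/1 ≈ 1.000
  cycle 1 → 1: weight = 4, length = 1, mean = 4/1 ≈ 4.000
  cycle 0 → 1 → 0: weight = 9, length = 2, mean = 9/2 ≈ 4.500
  cycle 1 → 0 → 1: weight = 9, length = 2, mean = 9/2 ≈ 4.500
Minimum mean = 1.000, attained e.g. along the cycle 0 → 0 with weight 1 and length 1. So λ(A) = 1/1 = 1.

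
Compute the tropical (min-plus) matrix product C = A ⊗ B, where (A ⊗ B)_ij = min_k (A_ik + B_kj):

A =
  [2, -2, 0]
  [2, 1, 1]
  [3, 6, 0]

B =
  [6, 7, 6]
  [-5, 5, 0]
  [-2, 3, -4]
A ⊗ B =
  [-7, 3, -4]
  [-4, 4, -3]
  [-2, 3, -4]

Apply the min-plus product entry-by-entry:
  C[0][0] = min over k of (A[0][0] + B[0][0] = 2 + 6 = 8, A[0][1] + B[1][0] = -2 + -5 = -7, A[0][2] + B[2][0] = 0 + -2 = -2) = -7 (attained at k = 1)
  C[0][1] = min over k of (A[0][0] + B[0][1] = 2 + 7 = 9, A[0][1] + B[1][1] = -2 + 5 = 3, A[0][2] + B[2][1] = 0 + 3 = 3) = 3 (attained at k = 1)
  C[0][2] = min over k of (A[0][0] + B[0][2] = 2 + 6 = 8, A[0][1] + B[1][2] = -2 + 0 = -2, A[0][2] + B[2][2] = 0 + -4 = -4) = -4 (attained at k = 2)
  C[1][0] = min over k of (A[1][0] + B[0][0] = 2 + 6 = 8, A[1][1] + B[1][0] = 1 + -5 = -4, A[1][2] + B[2][0] = 1 + -2 = -1) = -4 (attained at k = 1)
  C[1][1] = min over k of (A[1][0] + B[0][1] = 2 + 7 = 9, A[1][1] + B[1][1] = 1 + 5 = 6, A[1][2] + B[2][1] = 1 + 3 = 4) = 4 (attained at k = 2)
  C[1][2] = min over k of (A[1][0] + B[0][2] = 2 + 6 = 8, A[1][1] + B[1][2] = 1 + 0 = 1, A[1][2] + B[2][2] = 1 + -4 = -3) = -3 (attained at k = 2)
  C[2][0] = min over k of (A[2][0] + B[0][0] = 3 + 6 = 9, A[2][1] + B[1][0] = 6 + -5 = 1, A[2][2] + B[2][0] = 0 + -2 = -2) = -2 (attained at k = 2)
  C[2][1] = min over k of (A[2][0] + B[0][1] = 3 + 7 = 10, A[2][1] + B[1][1] = 6 + 5 = 11, A[2][2] + B[2][1] = 0 + 3 = 3) = 3 (attained at k = 2)
  C[2][2] = min over k of (A[2][0] + B[0][2] = 3 + 6 = 9, A[2][1] + B[1][2] = 6 + 0 = 6, A[2][2] + B[2][2] = 0 + -4 = -4) = -4 (attained at k = 2)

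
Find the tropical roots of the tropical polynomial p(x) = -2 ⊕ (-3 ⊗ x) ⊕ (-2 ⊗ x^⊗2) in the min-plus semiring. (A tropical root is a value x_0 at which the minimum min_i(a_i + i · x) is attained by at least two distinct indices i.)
Roots: {-1, 1}

Each tropical root is a break point of the lower envelope of the lines y = a_i + i · x (there are 3 lines, with slopes 0, 1, ..., 2). Only the lines that attain the minimum somewhere contribute to roots; other lines are dominated. Here the surviving (envelope) indices are i = 2, i = 1, i = 0.
Intersections between consecutive envelope lines give the roots: for adjacent envelope indices i < j the intersection is x = (a_i − a_j) / (j − i). Reading off the sorted break points: {-1, 1}.
Verification: at each break x_0, at least two indices attain the minimum of min_i(a_i + i · x_0).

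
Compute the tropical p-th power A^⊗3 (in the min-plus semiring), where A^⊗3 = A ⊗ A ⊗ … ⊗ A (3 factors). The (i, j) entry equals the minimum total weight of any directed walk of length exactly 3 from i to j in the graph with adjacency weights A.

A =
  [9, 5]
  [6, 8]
A^⊗3 =
  [19, 16]
  [17, 19]

Each entry (A^⊗3)_ij equals the minimum over all length-3 walks i = v_0 → v_1 → … → v_3 = j of Σ_t A[v_t][v_{t+1}]. For example, for (i, j) = (0, 1) we minimise over 4 possible intermediate vertex sequences; the minimum is 16, attained along the walk 0 → 1 → 0 → 1.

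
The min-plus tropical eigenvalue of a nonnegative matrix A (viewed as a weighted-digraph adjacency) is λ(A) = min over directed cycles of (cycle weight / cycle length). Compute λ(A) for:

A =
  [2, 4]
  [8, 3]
λ(A) = 2

Enumerate directed cycles and compute their means (weight / length). Sample:
  cycle 0 → 0: weight = 2, length = 1, mean = 2/1 ≈ 2.000
  cycle 1 → 1: weight = 3, length = 1, mean = 3/1 ≈ 3.000
  cycle 0 → 1 → 0: weight = 12, length = 2, mean = 12/2 ≈ 6.000
  cycle 1 → 0 → 1: weight = 12, length = 2, mean = 12/2 ≈ 6.000
Minimum mean = 2.000, attained e.g. along the cycle 0 → 0 with weight 2 and length 1. So λ(A) = 2/1 = 2.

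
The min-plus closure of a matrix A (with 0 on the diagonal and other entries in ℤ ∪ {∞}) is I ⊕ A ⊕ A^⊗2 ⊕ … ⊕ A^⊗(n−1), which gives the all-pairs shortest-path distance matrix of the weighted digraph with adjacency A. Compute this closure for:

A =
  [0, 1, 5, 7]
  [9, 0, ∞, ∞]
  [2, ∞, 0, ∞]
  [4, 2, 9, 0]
Closure =
  [0, 1, 5, 7]
  [9, 0, 14, 16]
  [2, 3, 0, 9]
  [4, 2, 9, 0]

This is the Floyd-Warshall all-pairs shortest-path computation. For each intermediate vertex k = 0, 1, …, 3, update dist[i][j] ← min(dist[i][j], dist[i][k] + dist[k][j]). The final matrix gives, for each (i, j), the minimum total weight of any directed path from i to j (possibly empty when i = j).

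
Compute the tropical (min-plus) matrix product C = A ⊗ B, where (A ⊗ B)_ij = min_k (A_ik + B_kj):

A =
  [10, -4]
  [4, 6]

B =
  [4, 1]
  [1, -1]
A ⊗ B =
  [-3, -5]
  [7, 5]

Apply the min-plus product entry-by-entry:
  C[0][0] = min over k of (A[0][0] + B[0][0] = 10 + 4 = 14, A[0][1] + B[1][0] = -4 + 1 = -3) = -3 (attained at k = 1)
  C[0][1] = min over k of (A[0][0] + B[0][1] = 10 + 1 = 11, A[0][1] + B[1][1] = -4 + -1 = -5) = -5 (attained at k = 1)
  C[1][0] = min over k of (A[1][0] + B[0][0] = 4 + 4 = 8, A[1][1] + B[1][0] = 6 + 1 = 7) = 7 (attained at k = 1)
  C[1][1] = min over k of (A[1][0] + B[0][1] = 4 + 1 = 5, A[1][1] + B[1][1] = 6 + -1 = 5) = 5 (attained at k = 0)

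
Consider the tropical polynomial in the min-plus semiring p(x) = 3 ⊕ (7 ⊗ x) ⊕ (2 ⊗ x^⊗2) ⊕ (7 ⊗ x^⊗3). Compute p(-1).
p(-1) = 0

A tropical monomial a ⊗ x^⊗i evaluates to a + i · x. Evaluating each term at x = -1:
  Term 0 contributes 3 + 0 · -1 = 3
  Term 1 contributes 7 + 1 · -1 = 6
  Term 2 contributes 2 + 2 · -1 = 0
  Term 3 contributes 7 + 3 · -1 = 4
p(-1) = ⊕ of these = min[3, 6, 0, 4] = 0.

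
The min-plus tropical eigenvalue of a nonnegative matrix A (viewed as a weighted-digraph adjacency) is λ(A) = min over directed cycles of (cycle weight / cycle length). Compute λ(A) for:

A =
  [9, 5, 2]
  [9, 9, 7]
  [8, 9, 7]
λ(A) = 5

Enumerate directed cycles and compute their means (weight / length). Sample:
  cycle 0 → 0: weight = 9, length = 1, mean = 9/1 ≈ 9.000
  cycle 1 → 1: weight = 9, length = 1, mean = 9/1 ≈ 9.000
  cycle 2 → 2: weight = 7, length = 1, mean = 7/1 ≈ 7.000
  cycle 0 → 1 → 0: weight = 14, length = 2, mean = 14/2 ≈ 7.000
  cycle 0 → 2 → 0: weight = 10, length = 2, mean = 10/2 ≈ 5.000
  cycle 1 → 0 → 1: weight = 14, length = 2, mean = 14/2 ≈ 7.000
Minimum mean = 5.000, attained e.g. along the cycle 0 → 2 → 0 with weight 10 and length 2. So λ(A) = 10/2 = 5.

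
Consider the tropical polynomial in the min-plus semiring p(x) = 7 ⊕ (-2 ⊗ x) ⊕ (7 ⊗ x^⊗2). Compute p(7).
p(7) = 5

A tropical monomial a ⊗ x^⊗i evaluates to a + i · x. Evaluating each term at x = 7:
  Term 0 contributes 7 + 0 · 7 = 7
  Term 1 contributes -2 + 1 · 7 = 5
  Term 2 contributes 7 + 2 · 7 = 21
p(7) = ⊕ of these = min[7, 5, 21] = 5.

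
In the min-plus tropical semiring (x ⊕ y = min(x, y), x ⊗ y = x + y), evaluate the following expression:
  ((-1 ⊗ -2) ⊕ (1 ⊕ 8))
((-1 ⊗ -2) ⊕ (1 ⊕ 8)) = -3

Expand innermost to outermost. Recall ⊕ takes the minimum of its arguments and ⊗ takes their sum. Working out the expression ((-1 ⊗ -2) ⊕ (1 ⊕ 8)) gives -3.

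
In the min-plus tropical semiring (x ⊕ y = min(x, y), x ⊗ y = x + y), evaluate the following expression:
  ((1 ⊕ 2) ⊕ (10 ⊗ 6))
((1 ⊕ 2) ⊕ (10 ⊗ 6)) = 1

Expand innermost to outermost. Recall ⊕ takes the minimum of its arguments and ⊗ takes their sum. Working out the expression ((1 ⊕ 2) ⊕ (10 ⊗ 6)) gives 1.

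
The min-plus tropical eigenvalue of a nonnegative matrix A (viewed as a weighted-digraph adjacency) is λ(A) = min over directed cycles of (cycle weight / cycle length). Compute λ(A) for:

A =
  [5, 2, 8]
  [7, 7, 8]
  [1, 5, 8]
λ(A) = 11/3

Enumerate directed cycles and compute their means (weight / length). Sample:
  cycle 0 → 0: weight = 5, length = 1, mean = 5/1 ≈ 5.000
  cycle 1 → 1: weight = 7, length = 1, mean = 7/1 ≈ 7.000
  cycle 2 → 2: weight = 8, length = 1, mean = 8/1 ≈ 8.000
  cycle 0 → 1 → 0: weight = 9, length = 2, mean = 9/2 ≈ 4.500
  cycle 0 → 2 → 0: weight = 9, length = 2, mean = 9/2 ≈ 4.500
  cycle 1 → 0 → 1: weight = 9, length = 2, mean = 9/2 ≈ 4.500
Minimum mean = 3.667, attained e.g. along the cycle 0 → 1 → 2 → 0 with weight 11 and length 3. So λ(A) = 11/3 = 11/3.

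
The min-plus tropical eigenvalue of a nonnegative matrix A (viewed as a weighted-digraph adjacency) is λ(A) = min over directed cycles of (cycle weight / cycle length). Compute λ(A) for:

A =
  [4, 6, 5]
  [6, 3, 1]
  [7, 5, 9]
λ(A) = 3

Enumerate directed cycles and compute their means (weight / length). Sample:
  cycle 0 → 0: weight = 4, length = 1, mean = 4/1 ≈ 4.000
  cycle 1 → 1: weight = 3, length = 1, mean = 3/1 ≈ 3.000
  cycle 2 → 2: weight = 9, length = 1, mean = 9/1 ≈ 9.000
  cycle 0 → 1 → 0: weight = 12, length = 2, mean = 12/2 ≈ 6.000
  cycle 0 → 2 → 0: weight = 12, length = 2, mean = 12/2 ≈ 6.000
  cycle 1 → 0 → 1: weight = 12, length = 2, mean = 12/2 ≈ 6.000
Minimum mean = 3.000, attained e.g. along the cycle 1 → 1 with weight 3 and length 1. So λ(A) = 3/1 = 3.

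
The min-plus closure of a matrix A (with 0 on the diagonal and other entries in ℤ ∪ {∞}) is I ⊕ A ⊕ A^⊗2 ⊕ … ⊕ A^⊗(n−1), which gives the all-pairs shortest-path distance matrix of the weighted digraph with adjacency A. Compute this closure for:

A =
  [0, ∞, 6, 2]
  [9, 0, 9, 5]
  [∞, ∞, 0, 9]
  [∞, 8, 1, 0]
Closure =
  [0, 10, 3, 2]
  [9, 0, 6, 5]
  [26, 17, 0, 9]
  [17, 8, 1, 0]

This is the Floyd-Warshall all-pairs shortest-path computation. For each intermediate vertex k = 0, 1, …, 3, update dist[i][j] ← min(dist[i][j], dist[i][k] + dist[k][j]). The final matrix gives, for each (i, j), the minimum total weight of any directed path from i to j (possibly empty when i = j).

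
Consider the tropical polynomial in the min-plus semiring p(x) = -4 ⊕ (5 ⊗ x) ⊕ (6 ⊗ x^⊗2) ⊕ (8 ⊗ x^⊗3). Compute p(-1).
p(-1) = -4

A tropical monomial a ⊗ x^⊗i evaluates to a + i · x. Evaluating each term at x = -1:
  Term 0 contributes -4 + 0 · -1 = -4
  Term 1 contributes 5 + 1 · -1 = 4
  Term 2 contributes 6 + 2 · -1 = 4
  Term 3 contributes 8 + 3 · -1 = 5
p(-1) = ⊕ of these = min[-4, 4, 4, 5] = -4.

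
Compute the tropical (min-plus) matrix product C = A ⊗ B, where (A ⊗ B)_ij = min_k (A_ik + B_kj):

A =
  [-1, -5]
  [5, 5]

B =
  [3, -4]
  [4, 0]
A ⊗ B =
  [-1, -5]
  [8, 1]

Apply the min-plus product entry-by-entry:
  C[0][0] = min over k of (A[0][0] + B[0][0] = -1 + 3 = 2, A[0][1] + B[1][0] = -5 + 4 = -1) = -1 (attained at k = 1)
  C[0][1] = min over k of (A[0][0] + B[0][1] = -1 + -4 = -5, A[0][1] + B[1][1] = -5 + 0 = -5) = -5 (attained at k = 0)
  C[1][0] = min over k of (A[1][0] + B[0][0] = 5 + 3 = 8, A[1][1] + B[1][0] = 5 + 4 = 9) = 8 (attained at k = 0)
  C[1][1] = min over k of (A[1][0] + B[0][1] = 5 + -4 = 1, A[1][1] + B[1][1] = 5 + 0 = 5) = 1 (attained at k = 0)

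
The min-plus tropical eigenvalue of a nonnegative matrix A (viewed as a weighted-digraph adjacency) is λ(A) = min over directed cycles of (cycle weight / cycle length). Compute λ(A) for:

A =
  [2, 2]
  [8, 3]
λ(A) = 2

Enumerate directed cycles and compute their means (weight / length). Sample:
  cycle 0 → 0: weight = 2, length = 1, mean = 2/1 ≈ 2.000
  cycle 1 → 1: weight = 3, length = 1, mean = 3/1 ≈ 3.000
  cycle 0 → 1 → 0: weight = 10, length = 2, mean = 10/2 ≈ 5.000
  cycle 1 → 0 → 1: weight = 10, length = 2, mean = 10/2 ≈ 5.000
Minimum mean = 2.000, attained e.g. along the cycle 0 → 0 with weight 2 and length 1. So λ(A) = 2/1 = 2.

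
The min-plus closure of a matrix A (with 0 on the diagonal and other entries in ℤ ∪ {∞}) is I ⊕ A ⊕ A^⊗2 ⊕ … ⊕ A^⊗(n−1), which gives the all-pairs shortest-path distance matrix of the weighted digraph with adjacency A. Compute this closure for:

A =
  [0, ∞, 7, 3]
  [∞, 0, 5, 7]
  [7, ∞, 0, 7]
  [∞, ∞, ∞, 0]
Closure =
  [0, ∞, 7, 3]
  [12, 0, 5, 7]
  [7, ∞, 0, 7]
  [∞, ∞, ∞, 0]

This is the Floyd-Warshall all-pairs shortest-path computation. For each intermediate vertex k = 0, 1, …, 3, update dist[i][j] ← min(dist[i][j], dist[i][k] + dist[k][j]). The final matrix gives, for each (i, j), the minimum total weight of any directed path from i to j (possibly empty when i = j).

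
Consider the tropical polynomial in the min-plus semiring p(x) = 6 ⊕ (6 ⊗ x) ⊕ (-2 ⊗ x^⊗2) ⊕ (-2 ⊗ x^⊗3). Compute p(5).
p(5) = 6

A tropical monomial a ⊗ x^⊗i evaluates to a + i · x. Evaluating each term at x = 5:
  Term 0 contributes 6 + 0 · 5 = 6
  Term 1 contributes 6 + 1 · 5 = 11
  Term 2 contributes -2 + 2 · 5 = 8
  Term 3 contributes -2 + 3 · 5 = 13
p(5) = ⊕ of these = min[6, 11, 8, 13] = 6.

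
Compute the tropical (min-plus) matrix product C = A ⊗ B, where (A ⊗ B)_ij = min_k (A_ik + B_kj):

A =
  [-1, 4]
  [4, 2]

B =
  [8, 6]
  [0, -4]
A ⊗ B =
  [4, 0]
  [2, -2]

Apply the min-plus product entry-by-entry:
  C[0][0] = min over k of (A[0][0] + B[0][0] = -1 + 8 = 7, A[0][1] + B[1][0] = 4 + 0 = 4) = 4 (attained at k = 1)
  C[0][1] = min over k of (A[0][0] + B[0][1] = -1 + 6 = 5, A[0][1] + B[1][1] = 4 + -4 = 0) = 0 (attained at k = 1)
  C[1][0] = min over k of (A[1][0] + B[0][0] = 4 + 8 = 12, A[1][1] + B[1][0] = 2 + 0 = 2) = 2 (attained at k = 1)
  C[1][1] = min over k of (A[1][0] + B[0][1] = 4 + 6 = 10, A[1][1] + B[1][1] = 2 + -4 = -2) = -2 (attained at k = 1)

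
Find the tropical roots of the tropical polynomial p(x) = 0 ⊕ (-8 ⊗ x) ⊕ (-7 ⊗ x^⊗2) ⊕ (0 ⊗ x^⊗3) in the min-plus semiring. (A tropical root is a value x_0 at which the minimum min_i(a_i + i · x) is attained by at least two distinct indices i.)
Roots: {-7, -1, 8}

Each tropical root is a break point of the lower envelope of the lines y = a_i + i · x (there are 4 lines, with slopes 0, 1, ..., 3). Only the lines that attain the minimum somewhere contribute to roots; other lines are dominated. Here the surviving (envelope) indices are i = 3, i = 2, i = 1, i = 0.
Intersections between consecutive envelope lines give the roots: for adjacent envelope indices i < j the intersection is x = (a_i − a_j) / (j − i). Reading off the sorted break points: {-7, -1, 8}.
Verification: at each break x_0, at least two indices attain the minimum of min_i(a_i + i · x_0).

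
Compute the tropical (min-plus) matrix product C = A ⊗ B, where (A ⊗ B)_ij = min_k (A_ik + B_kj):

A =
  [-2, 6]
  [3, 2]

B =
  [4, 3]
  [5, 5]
A ⊗ B =
  [2, 1]
  [7, 6]

Apply the min-plus product entry-by-entry:
  C[0][0] = min over k of (A[0][0] + B[0][0] = -2 + 4 = 2, A[0][1] + B[1][0] = 6 + 5 = 11) = 2 (attained at k = 0)
  C[0][1] = min over k of (A[0][0] + B[0][1] = -2 + 3 = 1, A[0][1] + B[1][1] = 6 + 5 = 11) = 1 (attained at k = 0)
  C[1][0] = min over k of (A[1][0] + B[0][0] = 3 + 4 = 7, A[1][1] + B[1][0] = 2 + 5 = 7) = 7 (attained at k = 0)
  C[1][1] = min over k of (A[1][0] + B[0][1] = 3 + 3 = 6, A[1][1] + B[1][1] = 2 + 5 = 7) = 6 (attained at k = 0)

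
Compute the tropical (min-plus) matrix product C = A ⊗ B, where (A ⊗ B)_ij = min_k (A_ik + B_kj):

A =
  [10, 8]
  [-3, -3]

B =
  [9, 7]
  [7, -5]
A ⊗ B =
  [15, 3]
  [4, -8]

Apply the min-plus product entry-by-entry:
  C[0][0] = min over k of (A[0][0] + B[0][0] = 10 + 9 = 19, A[0][1] + B[1][0] = 8 + 7 = 15) = 15 (attained at k = 1)
  C[0][1] = min over k of (A[0][0] + B[0][1] = 10 + 7 = 17, A[0][1] + B[1][1] = 8 + -5 = 3) = 3 (attained at k = 1)
  C[1][0] = min over k of (A[1][0] + B[0][0] = -3 + 9 = 6, A[1][1] + B[1][0] = -3 + 7 = 4) = 4 (attained at k = 1)
  C[1][1] = min over k of (A[1][0] + B[0][1] = -3 + 7 = 4, A[1][1] + B[1][1] = -3 + -5 = -8) = -8 (attained at k = 1)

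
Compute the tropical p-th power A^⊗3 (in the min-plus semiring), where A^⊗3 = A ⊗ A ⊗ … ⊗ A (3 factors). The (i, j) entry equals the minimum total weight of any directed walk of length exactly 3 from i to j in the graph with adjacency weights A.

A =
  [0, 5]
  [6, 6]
A^⊗3 =
  [0, 5]
  [6, 11]

Each entry (A^⊗3)_ij equals the minimum over all length-3 walks i = v_0 → v_1 → … → v_3 = j of Σ_t A[v_t][v_{t+1}]. For example, for (i, j) = (0, 1) we minimise over 4 possible intermediate vertex sequences; the minimum is 5, attained along the walk 0 → 0 → 0 → 1.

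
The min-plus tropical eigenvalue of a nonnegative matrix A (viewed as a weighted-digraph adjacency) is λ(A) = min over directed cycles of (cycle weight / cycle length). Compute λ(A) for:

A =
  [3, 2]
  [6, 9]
λ(A) = 3

Enumerate directed cycles and compute their means (weight / length). Sample:
  cycle 0 → 0: weight = 3, length = 1, mean = 3/1 ≈ 3.000
  cycle 1 → 1: weight = 9, length = 1, mean = 9/1 ≈ 9.000
  cycle 0 → 1 → 0: weight = 8, length = 2, mean = 8/2 ≈ 4.000
  cycle 1 → 0 → 1: weight = 8, length = 2, mean = 8/2 ≈ 4.000
Minimum mean = 3.000, attained e.g. along the cycle 0 → 0 with weight 3 and length 1. So λ(A) = 3/1 = 3.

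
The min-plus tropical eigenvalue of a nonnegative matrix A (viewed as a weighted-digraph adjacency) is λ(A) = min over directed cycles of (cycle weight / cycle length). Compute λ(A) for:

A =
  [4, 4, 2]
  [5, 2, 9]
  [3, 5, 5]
λ(A) = 2

Enumerate directed cycles and compute their means (weight / length). Sample:
  cycle 0 → 0: weight = 4, length = 1, mean = 4/1 ≈ 4.000
  cycle 1 → 1: weight = 2, length = 1, mean = 2/1 ≈ 2.000
  cycle 2 → 2: weight = 5, length = 1, mean = 5/1 ≈ 5.000
  cycle 0 → 1 → 0: weight = 9, length = 2, mean = 9/2 ≈ 4.500
  cycle 0 → 2 → 0: weight = 5, length = 2, mean = 5/2 ≈ 2.500
  cycle 1 → 0 → 1: weight = 9, length = 2, mean = 9/2 ≈ 4.500
Minimum mean = 2.000, attained e.g. along the cycle 1 → 1 with weight 2 and length 1. So λ(A) = 2/1 = 2.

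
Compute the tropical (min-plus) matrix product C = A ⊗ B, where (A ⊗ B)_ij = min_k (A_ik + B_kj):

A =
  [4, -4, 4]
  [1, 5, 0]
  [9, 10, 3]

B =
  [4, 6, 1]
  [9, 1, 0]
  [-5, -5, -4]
A ⊗ B =
  [-1, -3, -4]
  [-5, -5, -4]
  [-2, -2, -1]

Apply the min-plus product entry-by-entry:
  C[0][0] = min over k of (A[0][0] + B[0][0] = 4 + 4 = 8, A[0][1] + B[1][0] = -4 + 9 = 5, A[0][2] + B[2][0] = 4 + -5 = -1) = -1 (attained at k = 2)
  C[0][1] = min over k of (A[0][0] + B[0][1] = 4 + 6 = 10, A[0][1] + B[1][1] = -4 + 1 = -3, A[0][2] + B[2][1] = 4 + -5 = -1) = -3 (attained at k = 1)
  C[0][2] = min over k of (A[0][0] + B[0][2] = 4 + 1 = 5, A[0][1] + B[1][2] = -4 + 0 = -4, A[0][2] + B[2][2] = 4 + -4 = 0) = -4 (attained at k = 1)
  C[1][0] = min over k of (A[1][0] + B[0][0] = 1 + 4 = 5, A[1][1] + B[1][0] = 5 + 9 = 14, A[1][2] + B[2][0] = 0 + -5 = -5) = -5 (attained at k = 2)
  C[1][1] = min over k of (A[1][0] + B[0][1] = 1 + 6 = 7, A[1][1] + B[1][1] = 5 + 1 = 6, A[1][2] + B[2][1] = 0 + -5 = -5) = -5 (attained at k = 2)
  C[1][2] = min over k of (A[1][0] + B[0][2] = 1 + 1 = 2, A[1][1] + B[1][2] = 5 + 0 = 5, A[1][2] + B[2][2] = 0 + -4 = -4) = -4 (attained at k = 2)
  C[2][0] = min over k of (A[2][0] + B[0][0] = 9 + 4 = 13, A[2][1] + B[1][0] = 10 + 9 = 19, A[2][2] + B[2][0] = 3 + -5 = -2) = -2 (attained at k = 2)
  C[2][1] = min over k of (A[2][0] + B[0][1] = 9 + 6 = 15, A[2][1] + B[1][1] = 10 + 1 = 11, A[2][2] + B[2][1] = 3 + -5 = -2) = -2 (attained at k = 2)
  C[2][2] = min over k of (A[2][0] + B[0][2] = 9 + 1 = 10, A[2][1] + B[1][2] = 10 + 0 = 10, A[2][2] + B[2][2] = 3 + -4 = -1) = -1 (attained at k = 2)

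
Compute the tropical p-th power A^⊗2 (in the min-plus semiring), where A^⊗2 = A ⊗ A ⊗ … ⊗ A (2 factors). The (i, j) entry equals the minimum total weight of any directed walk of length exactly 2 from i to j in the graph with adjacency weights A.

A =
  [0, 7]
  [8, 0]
A^⊗2 =
  [0, 7]
  [8, 0]

Each entry (A^⊗2)_ij equals the minimum over all length-2 walks i = v_0 → v_1 → … → v_2 = j of Σ_t A[v_t][v_{t+1}]. For example, for (i, j) = (0, 1) we minimise over 2 possible intermediate vertex sequences; the minimum is 7, attained along the walk 0 → 0 → 1.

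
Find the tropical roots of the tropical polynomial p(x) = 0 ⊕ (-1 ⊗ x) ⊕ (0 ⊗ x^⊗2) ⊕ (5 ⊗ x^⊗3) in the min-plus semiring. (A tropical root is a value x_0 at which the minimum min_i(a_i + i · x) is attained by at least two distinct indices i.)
Roots: {-5, -1, 1}

Each tropical root is a break point of the lower envelope of the lines y = a_i + i · x (there are 4 lines, with slopes 0, 1, ..., 3). Only the lines that attain the minimum somewhere contribute to roots; other lines are dominated. Here the surviving (envelope) indices are i = 3, i = 2, i = 1, i = 0.
Intersections between consecutive envelope lines give the roots: for adjacent envelope indices i < j the intersection is x = (a_i − a_j) / (j − i). Reading off the sorted break points: {-5, -1, 1}.
Verification: at each break x_0, at least two indices attain the minimum of min_i(a_i + i · x_0).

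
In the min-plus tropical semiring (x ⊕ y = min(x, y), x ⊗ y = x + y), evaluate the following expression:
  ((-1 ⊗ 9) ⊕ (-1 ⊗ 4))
((-1 ⊗ 9) ⊕ (-1 ⊗ 4)) = 3

Expand innermost to outermost. Recall ⊕ takes the minimum of its arguments and ⊗ takes their sum. Working out the expression ((-1 ⊗ 9) ⊕ (-1 ⊗ 4)) gives 3.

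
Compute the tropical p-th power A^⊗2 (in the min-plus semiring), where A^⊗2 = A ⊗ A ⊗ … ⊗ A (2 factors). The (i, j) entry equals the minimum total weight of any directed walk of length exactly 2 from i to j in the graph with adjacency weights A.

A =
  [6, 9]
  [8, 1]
A^⊗2 =
  [12, 10]
  [9, 2]

Each entry (A^⊗2)_ij equals the minimum over all length-2 walks i = v_0 → v_1 → … → v_2 = j of Σ_t A[v_t][v_{t+1}]. For example, for (i, j) = (0, 1) we minimise over 2 possible intermediate vertex sequences; the minimum is 10, attained along the walk 0 → 1 → 1.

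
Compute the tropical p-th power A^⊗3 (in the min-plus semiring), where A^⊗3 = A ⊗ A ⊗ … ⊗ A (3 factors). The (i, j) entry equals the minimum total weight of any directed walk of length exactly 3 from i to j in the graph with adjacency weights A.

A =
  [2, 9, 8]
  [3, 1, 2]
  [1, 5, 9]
A^⊗3 =
  [6, 11, 12]
  [4, 3, 4]
  [5, 7, 8]

Each entry (A^⊗3)_ij equals the minimum over all length-3 walks i = v_0 → v_1 → … → v_3 = j of Σ_t A[v_t][v_{t+1}]. For example, for (i, j) = (0, 2) we minimise over 9 possible intermediate vertex sequences; the minimum is 12, attained along the walk 0 → 0 → 0 → 2.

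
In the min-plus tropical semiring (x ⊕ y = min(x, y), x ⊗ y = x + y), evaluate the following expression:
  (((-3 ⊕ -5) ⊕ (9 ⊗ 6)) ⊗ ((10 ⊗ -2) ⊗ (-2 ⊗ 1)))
(((-3 ⊕ -5) ⊕ (9 ⊗ 6)) ⊗ ((10 ⊗ -2) ⊗ (-2 ⊗ 1))) = 2

Expand innermost to outermost. Recall ⊕ takes the minimum of its arguments and ⊗ takes their sum. Working out the expression (((-3 ⊕ -5) ⊕ (9 ⊗ 6)) ⊗ ((10 ⊗ -2) ⊗ (-2 ⊗ 1))) gives 2.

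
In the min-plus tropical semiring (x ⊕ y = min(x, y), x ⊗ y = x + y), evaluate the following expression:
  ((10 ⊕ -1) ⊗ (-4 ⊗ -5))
((10 ⊕ -1) ⊗ (-4 ⊗ -5)) = -10

Expand innermost to outermost. Recall ⊕ takes the minimum of its arguments and ⊗ takes their sum. Working out the expression ((10 ⊕ -1) ⊗ (-4 ⊗ -5)) gives -10.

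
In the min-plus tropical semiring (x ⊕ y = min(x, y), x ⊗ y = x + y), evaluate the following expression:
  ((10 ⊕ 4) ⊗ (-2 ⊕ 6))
((10 ⊕ 4) ⊗ (-2 ⊕ 6)) = 2

Expand innermost to outermost. Recall ⊕ takes the minimum of its arguments and ⊗ takes their sum. Working out the expression ((10 ⊕ 4) ⊗ (-2 ⊕ 6)) gives 2.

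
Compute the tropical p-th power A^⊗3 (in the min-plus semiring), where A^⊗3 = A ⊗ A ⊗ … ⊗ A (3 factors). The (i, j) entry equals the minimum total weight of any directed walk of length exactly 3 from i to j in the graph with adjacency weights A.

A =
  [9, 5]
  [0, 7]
A^⊗3 =
  [12, 10]
  [5, 12]

Each entry (A^⊗3)_ij equals the minimum over all length-3 walks i = v_0 → v_1 → … → v_3 = j of Σ_t A[v_t][v_{t+1}]. For example, for (i, j) = (0, 1) we minimise over 4 possible intermediate vertex sequences; the minimum is 10, attained along the walk 0 → 1 → 0 → 1.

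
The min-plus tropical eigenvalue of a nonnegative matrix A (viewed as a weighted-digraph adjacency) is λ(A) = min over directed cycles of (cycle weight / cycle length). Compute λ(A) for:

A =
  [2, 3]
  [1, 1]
λ(A) = 1

Enumerate directed cycles and compute their means (weight / length). Sample:
  cycle 0 → 0: weight = 2, length = 1, mean = 2/1 ≈ 2.000
  cycle 1 → 1: weight = 1, length = 1, mean = 1/1 ≈ 1.000
  cycle 0 → 1 → 0: weight = 4, length = 2, mean = 4/2 ≈ 2.000
  cycle 1 → 0 → 1: weight = 4, length = 2, mean = 4/2 ≈ 2.000
Minimum mean = 1.000, attained e.g. along the cycle 1 → 1 with weight 1 and length 1. So λ(A) = 1/1 = 1.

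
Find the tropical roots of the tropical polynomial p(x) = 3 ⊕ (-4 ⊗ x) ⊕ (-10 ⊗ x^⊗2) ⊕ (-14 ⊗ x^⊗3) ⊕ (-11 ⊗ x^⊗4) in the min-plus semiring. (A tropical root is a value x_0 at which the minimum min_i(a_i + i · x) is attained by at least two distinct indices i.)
Roots: {-3, 4, 6, 7}

Each tropical root is a break point of the lower envelope of the lines y = a_i + i · x (there are 5 lines, with slopes 0, 1, ..., 4). Only the lines that attain the minimum somewhere contribute to roots; other lines are dominated. Here the surviving (envelope) indices are i = 4, i = 3, i = 2, i = 1, i = 0.
Intersections between consecutive envelope lines give the roots: for adjacent envelope indices i < j the intersection is x = (a_i − a_j) / (j − i). Reading off the sorted break points: {-3, 4, 6, 7}.
Verification: at each break x_0, at least two indices attain the minimum of min_i(a_i + i · x_0).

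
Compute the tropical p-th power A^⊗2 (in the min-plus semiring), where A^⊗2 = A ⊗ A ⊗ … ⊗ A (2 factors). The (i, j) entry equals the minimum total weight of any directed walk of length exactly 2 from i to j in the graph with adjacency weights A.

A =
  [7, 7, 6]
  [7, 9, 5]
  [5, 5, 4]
A^⊗2 =
  [11, 11, 10]
  [10, 10, 9]
  [9, 9, 8]

Each entry (A^⊗2)_ij equals the minimum over all length-2 walks i = v_0 → v_1 → … → v_2 = j of Σ_t A[v_t][v_{t+1}]. For example, for (i, j) = (0, 2) we minimise over 3 possible intermediate vertex sequences; the minimum is 10, attained along the walk 0 → 2 → 2.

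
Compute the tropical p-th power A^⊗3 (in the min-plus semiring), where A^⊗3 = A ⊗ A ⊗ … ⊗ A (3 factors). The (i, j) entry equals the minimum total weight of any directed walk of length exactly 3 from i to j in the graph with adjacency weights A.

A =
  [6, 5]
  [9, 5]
A^⊗3 =
  [18, 15]
  [19, 15]

Each entry (A^⊗3)_ij equals the minimum over all length-3 walks i = v_0 → v_1 → … → v_3 = j of Σ_t A[v_t][v_{t+1}]. For example, for (i, j) = (0, 1) we minimise over 4 possible intermediate vertex sequences; the minimum is 15, attained along the walk 0 → 1 → 1 → 1.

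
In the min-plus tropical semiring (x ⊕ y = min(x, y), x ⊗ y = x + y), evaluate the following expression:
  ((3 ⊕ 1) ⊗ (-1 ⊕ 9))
((3 ⊕ 1) ⊗ (-1 ⊕ 9)) = 0

Expand innermost to outermost. Recall ⊕ takes the minimum of its arguments and ⊗ takes their sum. Working out the expression ((3 ⊕ 1) ⊗ (-1 ⊕ 9)) gives 0.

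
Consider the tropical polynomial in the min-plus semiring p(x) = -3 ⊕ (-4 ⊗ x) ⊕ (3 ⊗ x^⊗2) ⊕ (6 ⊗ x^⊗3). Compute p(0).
p(0) = -4

A tropical monomial a ⊗ x^⊗i evaluates to a + i · x. Evaluating each term at x = 0:
  Term 0 contributes -3 + 0 · 0 = -3
  Term 1 contributes -4 + 1 · 0 = -4
  Term 2 contributes 3 + 2 · 0 = 3
  Term 3 contributes 6 + 3 · 0 = 6
p(0) = ⊕ of these = min[-3, -4, 3, 6] = -4.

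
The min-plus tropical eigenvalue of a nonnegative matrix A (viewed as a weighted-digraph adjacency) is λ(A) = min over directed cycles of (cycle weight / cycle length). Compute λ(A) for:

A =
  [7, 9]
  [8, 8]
λ(A) = 7

Enumerate directed cycles and compute their means (weight / length). Sample:
  cycle 0 → 0: weight = 7, length = 1, mean = 7/1 ≈ 7.000
  cycle 1 → 1: weight = 8, length = 1, mean = 8/1 ≈ 8.000
  cycle 0 → 1 → 0: weight = 17, length = 2, mean = 17/2 ≈ 8.500
  cycle 1 → 0 → 1: weight = 17, length = 2, mean = 17/2 ≈ 8.500
Minimum mean = 7.000, attained e.g. along the cycle 0 → 0 with weight 7 and length 1. So λ(A) = 7/1 = 7.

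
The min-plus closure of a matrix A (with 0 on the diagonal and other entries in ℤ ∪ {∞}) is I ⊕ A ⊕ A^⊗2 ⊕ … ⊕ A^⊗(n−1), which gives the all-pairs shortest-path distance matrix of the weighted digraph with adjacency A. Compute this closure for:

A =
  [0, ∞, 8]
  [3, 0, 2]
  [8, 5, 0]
Closure =
  [0, 13, 8]
  [3, 0, 2]
  [8, 5, 0]

This is the Floyd-Warshall all-pairs shortest-path computation. For each intermediate vertex k = 0, 1, …, 2, update dist[i][j] ← min(dist[i][j], dist[i][k] + dist[k][j]). The final matrix gives, for each (i, j), the minimum total weight of any directed path from i to j (possibly empty when i = j).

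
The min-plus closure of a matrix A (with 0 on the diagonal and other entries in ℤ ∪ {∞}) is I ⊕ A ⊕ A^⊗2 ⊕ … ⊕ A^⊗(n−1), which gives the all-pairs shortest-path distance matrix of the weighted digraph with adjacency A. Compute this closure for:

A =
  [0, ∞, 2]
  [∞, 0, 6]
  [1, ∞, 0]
Closure =
  [0, ∞, 2]
  [7, 0, 6]
  [1, ∞, 0]

This is the Floyd-Warshall all-pairs shortest-path computation. For each intermediate vertex k = 0, 1, …, 2, update dist[i][j] ← min(dist[i][j], dist[i][k] + dist[k][j]). The final matrix gives, for each (i, j), the minimum total weight of any directed path from i to j (possibly empty when i = j).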